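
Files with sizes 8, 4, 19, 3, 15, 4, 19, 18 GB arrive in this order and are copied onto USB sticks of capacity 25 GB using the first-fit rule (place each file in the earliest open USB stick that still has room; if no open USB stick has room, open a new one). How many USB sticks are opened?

5

  8 → USB stick 1 (new)  [load 8/25]
  4 → USB stick 1  [load 12/25]
  19 → USB stick 2 (new)  [load 19/25]
  3 → USB stick 1  [load 15/25]
  15 → USB stick 3 (new)  [load 15/25]
  4 → USB stick 1  [load 19/25]
  19 → USB stick 4 (new)  [load 19/25]
  18 → USB stick 5 (new)  [load 18/25]
5 USB sticks opened.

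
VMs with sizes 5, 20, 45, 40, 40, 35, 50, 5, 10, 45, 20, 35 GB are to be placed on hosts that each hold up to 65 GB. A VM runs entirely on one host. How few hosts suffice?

Total = 50 + 45 + 45 + 40 + 40 + 35 + 35 + 20 + 20 + 10 + 5 + 5 = 350 GB.
Lower bound: ⌈350/65⌉ = 6 hosts.
Also, 7 VMs each exceed 65/2 GB, and no two of those can share a host, so at least 7 hosts are needed.
A packing using 7 hosts:
  host 1: 50 + 10 + 5 = 65
  host 2: 45 + 20 = 65
  host 3: 45 + 20 = 65
  host 4: 40 + 5 = 45
  host 5: 40 = 40
  host 6: 35 = 35
  host 7: 35 = 35
This matches the lower bound, so 7 is optimal.

7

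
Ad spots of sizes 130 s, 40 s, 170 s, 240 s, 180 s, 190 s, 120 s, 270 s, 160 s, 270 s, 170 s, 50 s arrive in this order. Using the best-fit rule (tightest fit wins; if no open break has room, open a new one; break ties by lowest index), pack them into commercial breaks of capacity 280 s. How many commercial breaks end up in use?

  130 → break 1 (new)  [load 130/280]
  40 → break 1  [load 170/280]
  170 → break 2 (new)  [load 170/280]
  240 → break 3 (new)  [load 240/280]
  180 → break 4 (new)  [load 180/280]
  190 → break 5 (new)  [load 190/280]
  120 → break 6 (new)  [load 120/280]
  270 → break 7 (new)  [load 270/280]
  160 → break 6  [load 280/280]
  270 → break 8 (new)  [load 270/280]
  170 → break 9 (new)  [load 170/280]
  50 → break 5  [load 240/280]
9 commercial breaks opened.

9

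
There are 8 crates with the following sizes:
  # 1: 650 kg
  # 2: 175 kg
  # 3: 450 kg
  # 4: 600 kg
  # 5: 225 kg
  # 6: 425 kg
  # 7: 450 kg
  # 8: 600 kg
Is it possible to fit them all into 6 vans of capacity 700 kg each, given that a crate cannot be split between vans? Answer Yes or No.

A valid assignment using 6 vans:
  van 1: 650 = 650
  van 2: 600 = 600
  van 3: 600 = 600
  van 4: 450 + 225 = 675
  van 5: 450 + 175 = 625
  van 6: 425 = 425
Every load is within 700 kg, so 6 vans suffice.

Yes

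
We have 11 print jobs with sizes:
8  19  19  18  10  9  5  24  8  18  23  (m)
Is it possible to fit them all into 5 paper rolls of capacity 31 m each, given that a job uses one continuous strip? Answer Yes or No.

Total = 161 m; ⌈161/31⌉ = 6.
At least 6 paper rolls are required, but only 5 are allowed.

No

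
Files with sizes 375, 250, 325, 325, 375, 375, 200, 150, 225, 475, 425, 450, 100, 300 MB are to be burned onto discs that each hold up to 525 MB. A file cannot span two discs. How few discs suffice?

10

Total = 475 + 450 + 425 + 375 + 375 + 375 + 325 + 325 + 300 + 250 + 225 + 200 + 150 + 100 = 4350 MB.
Lower bound: ⌈4350/525⌉ = 9 discs.
A packing using 10 discs:
  disc 1: 475 = 475
  disc 2: 450 = 450
  disc 3: 425 + 100 = 525
  disc 4: 375 + 150 = 525
  disc 5: 375 = 375
  disc 6: 375 = 375
  disc 7: 325 + 200 = 525
  disc 8: 325 = 325
  disc 9: 300 + 225 = 525
  disc 10: 250 = 250
No arrangement into 9 discs stays within capacity, so 10 is optimal.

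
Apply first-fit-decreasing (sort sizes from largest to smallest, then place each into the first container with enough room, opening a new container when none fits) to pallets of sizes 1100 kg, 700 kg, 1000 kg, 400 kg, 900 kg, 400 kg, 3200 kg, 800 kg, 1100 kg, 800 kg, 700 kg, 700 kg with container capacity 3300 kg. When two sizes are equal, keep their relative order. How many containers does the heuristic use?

4

Sorted descending: 3200, 1100, 1100, 1000, 900, 800, 800, 700, 700, 700, 400, 400.
  3200 → container 1 (new)  [load 3200/3300]
  1100 → container 2 (new)  [load 1100/3300]
  1100 → container 2  [load 2200/3300]
  1000 → container 2  [load 3200/3300]
  900 → container 3 (new)  [load 900/3300]
  800 → container 3  [load 1700/3300]
  800 → container 3  [load 2500/3300]
  700 → container 3  [load 3200/3300]
  700 → container 4 (new)  [load 700/3300]
  700 → container 4  [load 1400/3300]
  400 → container 4  [load 1800/3300]
  400 → container 4  [load 2200/3300]
4 containers opened.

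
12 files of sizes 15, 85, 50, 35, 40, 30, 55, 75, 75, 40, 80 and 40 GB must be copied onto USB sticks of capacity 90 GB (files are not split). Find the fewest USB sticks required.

8

Total = 85 + 80 + 75 + 75 + 55 + 50 + 40 + 40 + 40 + 35 + 30 + 15 = 620 GB.
Lower bound: ⌈620/90⌉ = 7 USB sticks.
A packing using 8 USB sticks:
  USB stick 1: 85 = 85
  USB stick 2: 80 = 80
  USB stick 3: 75 + 15 = 90
  USB stick 4: 75 = 75
  USB stick 5: 55 + 35 = 90
  USB stick 6: 50 + 40 = 90
  USB stick 7: 40 + 40 = 80
  USB stick 8: 30 = 30
No arrangement into 7 USB sticks stays within capacity, so 8 is optimal.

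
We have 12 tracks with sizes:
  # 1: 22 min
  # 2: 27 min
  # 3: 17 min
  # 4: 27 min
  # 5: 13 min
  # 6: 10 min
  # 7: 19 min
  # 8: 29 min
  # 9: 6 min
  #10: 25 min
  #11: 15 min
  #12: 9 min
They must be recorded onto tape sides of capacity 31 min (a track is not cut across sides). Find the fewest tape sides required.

8

Total = 29 + 27 + 27 + 25 + 22 + 19 + 17 + 15 + 13 + 10 + 9 + 6 = 219 min.
Lower bound: ⌈219/31⌉ = 8 tape sides.
A packing using 8 tape sides:
  side 1: 29 = 29
  side 2: 27 = 27
  side 3: 27 = 27
  side 4: 25 + 6 = 31
  side 5: 22 + 9 = 31
  side 6: 19 + 10 = 29
  side 7: 17 + 13 = 30
  side 8: 15 = 15
This matches the lower bound, so 8 is optimal.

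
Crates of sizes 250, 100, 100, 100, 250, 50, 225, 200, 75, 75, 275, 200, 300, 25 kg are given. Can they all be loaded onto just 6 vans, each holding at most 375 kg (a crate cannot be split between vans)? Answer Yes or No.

Total = 2225 kg; ⌈2225/375⌉ = 6.
7 crates each exceed half the capacity and cannot share a van, forcing at least 7 vans.
At least 7 vans are required, but only 6 are allowed.

No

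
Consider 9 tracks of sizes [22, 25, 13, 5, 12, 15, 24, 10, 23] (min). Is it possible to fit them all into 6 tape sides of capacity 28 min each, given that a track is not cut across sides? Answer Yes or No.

A valid assignment using 6 tape sides:
  side 1: 25 = 25
  side 2: 24 = 24
  side 3: 23 + 5 = 28
  side 4: 22 = 22
  side 5: 15 + 13 = 28
  side 6: 12 + 10 = 22
Every load is within 28 min, so 6 tape sides suffice.

Yes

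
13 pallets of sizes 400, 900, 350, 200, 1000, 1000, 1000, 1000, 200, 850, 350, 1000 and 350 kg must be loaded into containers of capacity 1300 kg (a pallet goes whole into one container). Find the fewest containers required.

8

Total = 1000 + 1000 + 1000 + 1000 + 1000 + 900 + 850 + 400 + 350 + 350 + 350 + 200 + 200 = 8600 kg.
Lower bound: ⌈8600/1300⌉ = 7 containers.
A packing using 8 containers:
  container 1: 1000 + 200 = 1200
  container 2: 1000 + 200 = 1200
  container 3: 1000 = 1000
  container 4: 1000 = 1000
  container 5: 1000 = 1000
  container 6: 900 + 400 = 1300
  container 7: 850 + 350 = 1200
  container 8: 350 + 350 = 700
No arrangement into 7 containers stays within capacity, so 8 is optimal.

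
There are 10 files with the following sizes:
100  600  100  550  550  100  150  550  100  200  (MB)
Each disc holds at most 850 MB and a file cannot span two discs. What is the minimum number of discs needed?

Total = 600 + 550 + 550 + 550 + 200 + 150 + 100 + 100 + 100 + 100 = 3000 MB.
Lower bound: ⌈3000/850⌉ = 4 discs.
A packing using 4 discs:
  disc 1: 600 + 200 = 800
  disc 2: 550 + 150 + 100 = 800
  disc 3: 550 + 100 + 100 + 100 = 850
  disc 4: 550 = 550
This matches the lower bound, so 4 is optimal.

4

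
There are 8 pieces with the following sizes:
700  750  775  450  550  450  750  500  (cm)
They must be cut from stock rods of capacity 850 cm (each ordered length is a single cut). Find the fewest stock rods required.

Total = 775 + 750 + 750 + 700 + 550 + 500 + 450 + 450 = 4925 cm.
Lower bound: ⌈4925/850⌉ = 6 stock rods.
Also, 8 pieces each exceed 425 cm, and no two of those can share a stock rod, so at least 8 stock rods are needed.
A packing using 8 stock rods:
  stock rod 1: 775 = 775
  stock rod 2: 750 = 750
  stock rod 3: 750 = 750
  stock rod 4: 700 = 700
  stock rod 5: 550 = 550
  stock rod 6: 500 = 500
  stock rod 7: 450 = 450
  stock rod 8: 450 = 450
This matches the lower bound, so 8 is optimal.

8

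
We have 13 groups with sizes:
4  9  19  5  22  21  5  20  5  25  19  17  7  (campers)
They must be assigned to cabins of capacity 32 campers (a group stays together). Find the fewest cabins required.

7

Total = 25 + 22 + 21 + 20 + 19 + 19 + 17 + 9 + 7 + 5 + 5 + 5 + 4 = 178 campers.
Lower bound: ⌈178/32⌉ = 6 cabins.
Also, 7 groups each exceed 16 campers, and no two of those can share a cabin, so at least 7 cabins are needed.
A packing using 7 cabins:
  cabin 1: 25 + 7 = 32
  cabin 2: 22 + 9 = 31
  cabin 3: 21 + 5 + 5 = 31
  cabin 4: 20 + 5 + 4 = 29
  cabin 5: 19 = 19
  cabin 6: 19 = 19
  cabin 7: 17 = 17
This matches the lower bound, so 7 is optimal.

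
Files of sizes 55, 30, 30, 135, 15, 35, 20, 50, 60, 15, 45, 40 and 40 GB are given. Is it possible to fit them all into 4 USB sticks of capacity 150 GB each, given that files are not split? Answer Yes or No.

Yes

A valid assignment using 4 USB sticks:
  USB stick 1: 135 + 15 = 150
  USB stick 2: 60 + 55 + 35 = 150
  USB stick 3: 50 + 45 + 40 + 15 = 150
  USB stick 4: 40 + 30 + 30 + 20 = 120
Every load is within 150 GB, so 4 USB sticks suffice.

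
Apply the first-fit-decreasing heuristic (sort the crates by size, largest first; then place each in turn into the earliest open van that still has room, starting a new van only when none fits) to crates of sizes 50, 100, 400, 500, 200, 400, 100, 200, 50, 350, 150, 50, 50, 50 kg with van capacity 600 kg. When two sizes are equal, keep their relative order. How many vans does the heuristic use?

5

Sorted descending: 500, 400, 400, 350, 200, 200, 150, 100, 100, 50, 50, 50, 50, 50.
  500 → van 1 (new)  [load 500/600]
  400 → van 2 (new)  [load 400/600]
  400 → van 3 (new)  [load 400/600]
  350 → van 4 (new)  [load 350/600]
  200 → van 2  [load 600/600]
  200 → van 3  [load 600/600]
  150 → van 4  [load 500/600]
  100 → van 1  [load 600/600]
  100 → van 4  [load 600/600]
  50 → van 5 (new)  [load 50/600]
  50 → van 5  [load 100/600]
  50 → van 5  [load 150/600]
  50 → van 5  [load 200/600]
  50 → van 5  [load 250/600]
5 vans opened.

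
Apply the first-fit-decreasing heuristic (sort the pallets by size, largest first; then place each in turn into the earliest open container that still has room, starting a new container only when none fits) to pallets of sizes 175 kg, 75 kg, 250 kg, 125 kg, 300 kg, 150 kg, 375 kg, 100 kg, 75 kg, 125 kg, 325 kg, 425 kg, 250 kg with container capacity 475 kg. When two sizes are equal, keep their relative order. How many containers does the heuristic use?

Sorted descending: 425, 375, 325, 300, 250, 250, 175, 150, 125, 125, 100, 75, 75.
  425 → container 1 (new)  [load 425/475]
  375 → container 2 (new)  [load 375/475]
  325 → container 3 (new)  [load 325/475]
  300 → container 4 (new)  [load 300/475]
  250 → container 5 (new)  [load 250/475]
  250 → container 6 (new)  [load 250/475]
  175 → container 4  [load 475/475]
  150 → container 3  [load 475/475]
  125 → container 5  [load 375/475]
  125 → container 6  [load 375/475]
  100 → container 2  [load 475/475]
  75 → container 5  [load 450/475]
  75 → container 6  [load 450/475]
6 containers opened.

6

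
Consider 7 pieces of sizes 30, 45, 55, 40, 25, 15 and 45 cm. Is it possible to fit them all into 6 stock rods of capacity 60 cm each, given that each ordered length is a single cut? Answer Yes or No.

A valid assignment using 5 stock rods:
  stock rod 1: 55 = 55
  stock rod 2: 45 + 15 = 60
  stock rod 3: 45 = 45
  stock rod 4: 40 = 40
  stock rod 5: 30 + 25 = 55
That uses only 5 ≤ 6, so 6 stock rods are enough.

Yes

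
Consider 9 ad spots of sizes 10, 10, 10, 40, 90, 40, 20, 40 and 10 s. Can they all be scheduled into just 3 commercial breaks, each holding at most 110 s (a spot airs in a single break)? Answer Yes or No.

Yes

A valid assignment using 3 commercial breaks:
  break 1: 90 + 20 = 110
  break 2: 40 + 40 + 10 + 10 + 10 = 110
  break 3: 40 + 10 = 50
Every load is within 110 s, so 3 commercial breaks suffice.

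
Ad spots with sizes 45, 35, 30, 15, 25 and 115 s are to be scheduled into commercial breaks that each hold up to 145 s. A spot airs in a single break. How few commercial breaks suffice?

Total = 115 + 45 + 35 + 30 + 25 + 15 = 265 s.
Lower bound: ⌈265/145⌉ = 2 commercial breaks.
A packing using 2 commercial breaks:
  break 1: 115 + 30 = 145
  break 2: 45 + 35 + 25 + 15 = 120
This matches the lower bound, so 2 is optimal.

2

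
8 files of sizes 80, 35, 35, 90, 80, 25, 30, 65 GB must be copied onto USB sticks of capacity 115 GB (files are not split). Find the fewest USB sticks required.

4

Total = 90 + 80 + 80 + 65 + 35 + 35 + 30 + 25 = 440 GB.
Lower bound: ⌈440/115⌉ = 4 USB sticks.
A packing using 4 USB sticks:
  USB stick 1: 90 + 25 = 115
  USB stick 2: 80 + 35 = 115
  USB stick 3: 80 + 35 = 115
  USB stick 4: 65 + 30 = 95
This matches the lower bound, so 4 is optimal.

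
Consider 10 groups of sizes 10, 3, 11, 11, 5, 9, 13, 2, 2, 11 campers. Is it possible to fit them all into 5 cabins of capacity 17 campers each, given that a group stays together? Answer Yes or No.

Total = 77 campers; ⌈77/17⌉ = 5.
6 groups each exceed half the capacity and cannot share a cabin, forcing at least 6 cabins.
At least 6 cabins are required, but only 5 are allowed.

No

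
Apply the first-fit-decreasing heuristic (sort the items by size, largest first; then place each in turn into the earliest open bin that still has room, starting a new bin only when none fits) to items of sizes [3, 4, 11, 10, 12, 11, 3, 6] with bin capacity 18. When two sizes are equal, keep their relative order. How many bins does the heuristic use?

Sorted descending: 12, 11, 11, 10, 6, 4, 3, 3.
  12 → bin 1 (new)  [load 12/18]
  11 → bin 2 (new)  [load 11/18]
  11 → bin 3 (new)  [load 11/18]
  10 → bin 4 (new)  [load 10/18]
  6 → bin 1  [load 18/18]
  4 → bin 2  [load 15/18]
  3 → bin 2  [load 18/18]
  3 → bin 3  [load 14/18]
4 bins opened.

4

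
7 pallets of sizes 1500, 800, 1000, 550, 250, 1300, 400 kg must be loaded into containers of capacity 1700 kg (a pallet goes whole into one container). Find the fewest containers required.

4

Total = 1500 + 1300 + 1000 + 800 + 550 + 400 + 250 = 5800 kg.
Lower bound: ⌈5800/1700⌉ = 4 containers.
A packing using 4 containers:
  container 1: 1500 = 1500
  container 2: 1300 + 400 = 1700
  container 3: 1000 + 550 = 1550
  container 4: 800 + 250 = 1050
This matches the lower bound, so 4 is optimal.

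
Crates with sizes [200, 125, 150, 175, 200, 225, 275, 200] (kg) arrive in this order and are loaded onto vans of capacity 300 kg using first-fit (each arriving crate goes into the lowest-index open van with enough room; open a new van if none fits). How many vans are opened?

  200 → van 1 (new)  [load 200/300]
  125 → van 2 (new)  [load 125/300]
  150 → van 2  [load 275/300]
  175 → van 3 (new)  [load 175/300]
  200 → van 4 (new)  [load 200/300]
  225 → van 5 (new)  [load 225/300]
  275 → van 6 (new)  [load 275/300]
  200 → van 7 (new)  [load 200/300]
7 vans opened.

7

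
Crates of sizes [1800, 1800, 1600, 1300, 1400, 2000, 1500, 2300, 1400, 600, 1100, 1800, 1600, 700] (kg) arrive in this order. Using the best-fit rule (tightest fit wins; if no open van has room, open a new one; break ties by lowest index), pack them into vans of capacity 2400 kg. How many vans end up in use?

  1800 → van 1 (new)  [load 1800/2400]
  1800 → van 2 (new)  [load 1800/2400]
  1600 → van 3 (new)  [load 1600/2400]
  1300 → van 4 (new)  [load 1300/2400]
  1400 → van 5 (new)  [load 1400/2400]
  2000 → van 6 (new)  [load 2000/2400]
  1500 → van 7 (new)  [load 1500/2400]
  2300 → van 8 (new)  [load 2300/2400]
  1400 → van 9 (new)  [load 1400/2400]
  600 → van 1  [load 2400/2400]
  1100 → van 4  [load 2400/2400]
  1800 → van 10 (new)  [load 1800/2400]
  1600 → van 11 (new)  [load 1600/2400]
  700 → van 3  [load 2300/2400]
11 vans opened.

11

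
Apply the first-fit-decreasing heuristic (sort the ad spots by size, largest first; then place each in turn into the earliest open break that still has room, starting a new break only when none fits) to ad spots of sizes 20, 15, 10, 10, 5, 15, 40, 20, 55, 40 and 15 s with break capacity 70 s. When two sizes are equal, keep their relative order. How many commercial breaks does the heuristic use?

Sorted descending: 55, 40, 40, 20, 20, 15, 15, 15, 10, 10, 5.
  55 → break 1 (new)  [load 55/70]
  40 → break 2 (new)  [load 40/70]
  40 → break 3 (new)  [load 40/70]
  20 → break 2  [load 60/70]
  20 → break 3  [load 60/70]
  15 → break 1  [load 70/70]
  15 → break 4 (new)  [load 15/70]
  15 → break 4  [load 30/70]
  10 → break 2  [load 70/70]
  10 → break 3  [load 70/70]
  5 → break 4  [load 35/70]
4 commercial breaks opened.

4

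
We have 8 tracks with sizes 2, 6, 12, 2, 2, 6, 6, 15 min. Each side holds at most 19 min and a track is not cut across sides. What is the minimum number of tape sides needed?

3

Total = 15 + 12 + 6 + 6 + 6 + 2 + 2 + 2 = 51 min.
Lower bound: ⌈51/19⌉ = 3 tape sides.
A packing using 3 tape sides:
  side 1: 15 + 2 + 2 = 19
  side 2: 12 + 6 = 18
  side 3: 6 + 6 + 2 = 14
This matches the lower bound, so 3 is optimal.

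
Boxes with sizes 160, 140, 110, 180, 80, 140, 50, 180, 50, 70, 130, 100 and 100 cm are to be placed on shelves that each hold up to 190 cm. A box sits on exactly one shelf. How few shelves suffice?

Total = 180 + 180 + 160 + 140 + 140 + 130 + 110 + 100 + 100 + 80 + 70 + 50 + 50 = 1490 cm.
Lower bound: ⌈1490/190⌉ = 8 shelves.
Also, 9 boxes each exceed 95 cm, and no two of those can share a shelf, so at least 9 shelves are needed.
A packing using 9 shelves:
  shelf 1: 180 = 180
  shelf 2: 180 = 180
  shelf 3: 160 = 160
  shelf 4: 140 + 50 = 190
  shelf 5: 140 + 50 = 190
  shelf 6: 130 = 130
  shelf 7: 110 + 80 = 190
  shelf 8: 100 + 70 = 170
  shelf 9: 100 = 100
This matches the lower bound, so 9 is optimal.

9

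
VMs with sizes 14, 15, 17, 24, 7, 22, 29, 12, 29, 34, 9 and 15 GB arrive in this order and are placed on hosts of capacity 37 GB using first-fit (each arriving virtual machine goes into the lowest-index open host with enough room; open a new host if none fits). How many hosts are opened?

7

  14 → host 1 (new)  [load 14/37]
  15 → host 1  [load 29/37]
  17 → host 2 (new)  [load 17/37]
  24 → host 3 (new)  [load 24/37]
  7 → host 1  [load 36/37]
  22 → host 4 (new)  [load 22/37]
  29 → host 5 (new)  [load 29/37]
  12 → host 2  [load 29/37]
  29 → host 6 (new)  [load 29/37]
  34 → host 7 (new)  [load 34/37]
  9 → host 3  [load 33/37]
  15 → host 4  [load 37/37]
7 hosts opened.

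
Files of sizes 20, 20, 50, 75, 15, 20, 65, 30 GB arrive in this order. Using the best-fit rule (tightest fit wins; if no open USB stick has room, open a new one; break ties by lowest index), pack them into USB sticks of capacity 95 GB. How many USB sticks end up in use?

4

  20 → USB stick 1 (new)  [load 20/95]
  20 → USB stick 1  [load 40/95]
  50 → USB stick 1  [load 90/95]
  75 → USB stick 2 (new)  [load 75/95]
  15 → USB stick 2  [load 90/95]
  20 → USB stick 3 (new)  [load 20/95]
  65 → USB stick 3  [load 85/95]
  30 → USB stick 4 (new)  [load 30/95]
4 USB sticks opened.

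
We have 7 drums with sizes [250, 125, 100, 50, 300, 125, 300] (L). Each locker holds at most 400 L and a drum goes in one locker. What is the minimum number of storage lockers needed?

4

Total = 300 + 300 + 250 + 125 + 125 + 100 + 50 = 1250 L.
Lower bound: ⌈1250/400⌉ = 4 storage lockers.
A packing using 4 storage lockers:
  locker 1: 300 + 100 = 400
  locker 2: 300 + 50 = 350
  locker 3: 250 + 125 = 375
  locker 4: 125 = 125
This matches the lower bound, so 4 is optimal.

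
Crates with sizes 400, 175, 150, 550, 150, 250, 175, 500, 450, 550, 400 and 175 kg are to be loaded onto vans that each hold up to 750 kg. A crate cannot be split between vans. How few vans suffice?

6

Total = 550 + 550 + 500 + 450 + 400 + 400 + 250 + 175 + 175 + 175 + 150 + 150 = 3925 kg.
Lower bound: ⌈3925/750⌉ = 6 vans.
A packing using 6 vans:
  van 1: 550 + 175 = 725
  van 2: 550 + 175 = 725
  van 3: 500 + 250 = 750
  van 4: 450 + 175 = 625
  van 5: 400 + 150 + 150 = 700
  van 6: 400 = 400
This matches the lower bound, so 6 is optimal.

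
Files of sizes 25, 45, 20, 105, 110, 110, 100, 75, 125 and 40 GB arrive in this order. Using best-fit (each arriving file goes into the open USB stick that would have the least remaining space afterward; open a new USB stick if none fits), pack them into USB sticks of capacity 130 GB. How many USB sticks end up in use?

7

  25 → USB stick 1 (new)  [load 25/130]
  45 → USB stick 1  [load 70/130]
  20 → USB stick 1  [load 90/130]
  105 → USB stick 2 (new)  [load 105/130]
  110 → USB stick 3 (new)  [load 110/130]
  110 → USB stick 4 (new)  [load 110/130]
  100 → USB stick 5 (new)  [load 100/130]
  75 → USB stick 6 (new)  [load 75/130]
  125 → USB stick 7 (new)  [load 125/130]
  40 → USB stick 1  [load 130/130]
7 USB sticks opened.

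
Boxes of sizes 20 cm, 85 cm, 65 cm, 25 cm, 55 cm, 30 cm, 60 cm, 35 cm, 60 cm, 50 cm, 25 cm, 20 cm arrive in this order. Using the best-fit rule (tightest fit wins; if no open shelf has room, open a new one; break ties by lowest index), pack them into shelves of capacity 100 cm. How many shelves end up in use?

  20 → shelf 1 (new)  [load 20/100]
  85 → shelf 2 (new)  [load 85/100]
  65 → shelf 1  [load 85/100]
  25 → shelf 3 (new)  [load 25/100]
  55 → shelf 3  [load 80/100]
  30 → shelf 4 (new)  [load 30/100]
  60 → shelf 4  [load 90/100]
  35 → shelf 5 (new)  [load 35/100]
  60 → shelf 5  [load 95/100]
  50 → shelf 6 (new)  [load 50/100]
  25 → shelf 6  [load 75/100]
  20 → shelf 3  [load 100/100]
6 shelves opened.

6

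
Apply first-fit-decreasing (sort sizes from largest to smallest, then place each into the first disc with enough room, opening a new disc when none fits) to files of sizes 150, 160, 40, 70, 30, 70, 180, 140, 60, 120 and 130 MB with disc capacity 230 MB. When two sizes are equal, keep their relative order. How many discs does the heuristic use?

Sorted descending: 180, 160, 150, 140, 130, 120, 70, 70, 60, 40, 30.
  180 → disc 1 (new)  [load 180/230]
  160 → disc 2 (new)  [load 160/230]
  150 → disc 3 (new)  [load 150/230]
  140 → disc 4 (new)  [load 140/230]
  130 → disc 5 (new)  [load 130/230]
  120 → disc 6 (new)  [load 120/230]
  70 → disc 2  [load 230/230]
  70 → disc 3  [load 220/230]
  60 → disc 4  [load 200/230]
  40 → disc 1  [load 220/230]
  30 → disc 4  [load 230/230]
6 discs opened.

6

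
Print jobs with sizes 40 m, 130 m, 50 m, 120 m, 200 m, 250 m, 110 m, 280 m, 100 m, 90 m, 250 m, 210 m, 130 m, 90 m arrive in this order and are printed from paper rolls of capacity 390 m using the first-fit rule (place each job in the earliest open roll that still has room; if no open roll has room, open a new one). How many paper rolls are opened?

  40 → roll 1 (new)  [load 40/390]
  130 → roll 1  [load 170/390]
  50 → roll 1  [load 220/390]
  120 → roll 1  [load 340/390]
  200 → roll 2 (new)  [load 200/390]
  250 → roll 3 (new)  [load 250/390]
  110 → roll 2  [load 310/390]
  280 → roll 4 (new)  [load 280/390]
  100 → roll 3  [load 350/390]
  90 → roll 4  [load 370/390]
  250 → roll 5 (new)  [load 250/390]
  210 → roll 6 (new)  [load 210/390]
  130 → roll 5  [load 380/390]
  90 → roll 6  [load 300/390]
6 paper rolls opened.

6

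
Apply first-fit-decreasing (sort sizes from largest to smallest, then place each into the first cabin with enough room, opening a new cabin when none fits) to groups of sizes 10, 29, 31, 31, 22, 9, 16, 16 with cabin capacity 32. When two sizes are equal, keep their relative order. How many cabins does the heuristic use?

6

Sorted descending: 31, 31, 29, 22, 16, 16, 10, 9.
  31 → cabin 1 (new)  [load 31/32]
  31 → cabin 2 (new)  [load 31/32]
  29 → cabin 3 (new)  [load 29/32]
  22 → cabin 4 (new)  [load 22/32]
  16 → cabin 5 (new)  [load 16/32]
  16 → cabin 5  [load 32/32]
  10 → cabin 4  [load 32/32]
  9 → cabin 6 (new)  [load 9/32]
6 cabins opened.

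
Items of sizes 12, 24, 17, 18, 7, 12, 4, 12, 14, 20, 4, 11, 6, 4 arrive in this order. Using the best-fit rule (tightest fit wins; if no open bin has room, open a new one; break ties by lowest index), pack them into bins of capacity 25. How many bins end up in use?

7

  12 → bin 1 (new)  [load 12/25]
  24 → bin 2 (new)  [load 24/25]
  17 → bin 3 (new)  [load 17/25]
  18 → bin 4 (new)  [load 18/25]
  7 → bin 4  [load 25/25]
  12 → bin 1  [load 24/25]
  4 → bin 3  [load 21/25]
  12 → bin 5 (new)  [load 12/25]
  14 → bin 6 (new)  [load 14/25]
  20 → bin 7 (new)  [load 20/25]
  4 → bin 3  [load 25/25]
  11 → bin 6  [load 25/25]
  6 → bin 5  [load 18/25]
  4 → bin 7  [load 24/25]
7 bins opened.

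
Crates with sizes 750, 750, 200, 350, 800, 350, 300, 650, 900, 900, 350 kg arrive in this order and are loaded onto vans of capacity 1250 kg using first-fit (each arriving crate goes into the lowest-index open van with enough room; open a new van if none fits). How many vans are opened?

  750 → van 1 (new)  [load 750/1250]
  750 → van 2 (new)  [load 750/1250]
  200 → van 1  [load 950/1250]
  350 → van 2  [load 1100/1250]
  800 → van 3 (new)  [load 800/1250]
  350 → van 3  [load 1150/1250]
  300 → van 1  [load 1250/1250]
  650 → van 4 (new)  [load 650/1250]
  900 → van 5 (new)  [load 900/1250]
  900 → van 6 (new)  [load 900/1250]
  350 → van 4  [load 1000/1250]
6 vans opened.

6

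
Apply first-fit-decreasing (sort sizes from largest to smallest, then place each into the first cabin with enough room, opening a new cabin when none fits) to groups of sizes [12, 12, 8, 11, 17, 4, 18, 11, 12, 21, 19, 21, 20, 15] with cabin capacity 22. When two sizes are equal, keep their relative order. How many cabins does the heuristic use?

11

Sorted descending: 21, 21, 20, 19, 18, 17, 15, 12, 12, 12, 11, 11, 8, 4.
  21 → cabin 1 (new)  [load 21/22]
  21 → cabin 2 (new)  [load 21/22]
  20 → cabin 3 (new)  [load 20/22]
  19 → cabin 4 (new)  [load 19/22]
  18 → cabin 5 (new)  [load 18/22]
  17 → cabin 6 (new)  [load 17/22]
  15 → cabin 7 (new)  [load 15/22]
  12 → cabin 8 (new)  [load 12/22]
  12 → cabin 9 (new)  [load 12/22]
  12 → cabin 10 (new)  [load 12/22]
  11 → cabin 11 (new)  [load 11/22]
  11 → cabin 11  [load 22/22]
  8 → cabin 8  [load 20/22]
  4 → cabin 5  [load 22/22]
11 cabins opened.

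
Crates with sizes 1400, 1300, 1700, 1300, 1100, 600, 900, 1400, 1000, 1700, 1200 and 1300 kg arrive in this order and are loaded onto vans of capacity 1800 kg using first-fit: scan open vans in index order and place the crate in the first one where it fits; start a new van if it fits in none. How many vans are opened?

  1400 → van 1 (new)  [load 1400/1800]
  1300 → van 2 (new)  [load 1300/1800]
  1700 → van 3 (new)  [load 1700/1800]
  1300 → van 4 (new)  [load 1300/1800]
  1100 → van 5 (new)  [load 1100/1800]
  600 → van 5  [load 1700/1800]
  900 → van 6 (new)  [load 900/1800]
  1400 → van 7 (new)  [load 1400/1800]
  1000 → van 8 (new)  [load 1000/1800]
  1700 → van 9 (new)  [load 1700/1800]
  1200 → van 10 (new)  [load 1200/1800]
  1300 → van 11 (new)  [load 1300/1800]
11 vans opened.

11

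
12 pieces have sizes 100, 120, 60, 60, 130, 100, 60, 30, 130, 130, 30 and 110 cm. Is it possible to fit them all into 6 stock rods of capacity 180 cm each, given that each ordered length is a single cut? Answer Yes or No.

Total = 1060 cm; ⌈1060/180⌉ = 6.
7 pieces each exceed half the capacity and cannot share a stock rod, forcing at least 7 stock rods.
At least 7 stock rods are required, but only 6 are allowed.

No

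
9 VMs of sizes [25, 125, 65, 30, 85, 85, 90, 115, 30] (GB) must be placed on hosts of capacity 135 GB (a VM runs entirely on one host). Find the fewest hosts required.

6

Total = 125 + 115 + 90 + 85 + 85 + 65 + 30 + 30 + 25 = 650 GB.
Lower bound: ⌈650/135⌉ = 5 hosts.
A packing using 6 hosts:
  host 1: 125 = 125
  host 2: 115 = 115
  host 3: 90 + 30 = 120
  host 4: 85 + 30 = 115
  host 5: 85 + 25 = 110
  host 6: 65 = 65
No arrangement into 5 hosts stays within capacity, so 6 is optimal.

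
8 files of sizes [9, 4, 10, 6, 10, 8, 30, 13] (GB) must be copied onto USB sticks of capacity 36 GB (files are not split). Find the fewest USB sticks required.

3

Total = 30 + 13 + 10 + 10 + 9 + 8 + 6 + 4 = 90 GB.
Lower bound: ⌈90/36⌉ = 3 USB sticks.
A packing using 3 USB sticks:
  USB stick 1: 30 + 6 = 36
  USB stick 2: 13 + 10 + 10 = 33
  USB stick 3: 9 + 8 + 4 = 21
This matches the lower bound, so 3 is optimal.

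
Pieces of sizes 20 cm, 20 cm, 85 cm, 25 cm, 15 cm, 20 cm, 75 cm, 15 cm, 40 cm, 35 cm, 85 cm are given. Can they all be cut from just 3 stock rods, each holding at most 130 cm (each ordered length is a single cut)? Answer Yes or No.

Total = 435 cm; ⌈435/130⌉ = 4.
At least 4 stock rods are required, but only 3 are allowed.

No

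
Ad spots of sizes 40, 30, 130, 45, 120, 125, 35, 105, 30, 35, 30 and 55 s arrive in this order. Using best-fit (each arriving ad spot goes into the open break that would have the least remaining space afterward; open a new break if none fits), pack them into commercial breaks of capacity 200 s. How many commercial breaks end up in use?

4

  40 → break 1 (new)  [load 40/200]
  30 → break 1  [load 70/200]
  130 → break 1  [load 200/200]
  45 → break 2 (new)  [load 45/200]
  120 → break 2  [load 165/200]
  125 → break 3 (new)  [load 125/200]
  35 → break 2  [load 200/200]
  105 → break 4 (new)  [load 105/200]
  30 → break 3  [load 155/200]
  35 → break 3  [load 190/200]
  30 → break 4  [load 135/200]
  55 → break 4  [load 190/200]
4 commercial breaks opened.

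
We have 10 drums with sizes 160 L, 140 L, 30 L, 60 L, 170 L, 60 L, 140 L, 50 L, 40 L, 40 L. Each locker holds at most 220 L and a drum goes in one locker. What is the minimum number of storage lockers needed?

Total = 170 + 160 + 140 + 140 + 60 + 60 + 50 + 40 + 40 + 30 = 890 L.
Lower bound: ⌈890/220⌉ = 5 storage lockers.
A packing using 5 storage lockers:
  locker 1: 170 + 50 = 220
  locker 2: 160 + 60 = 220
  locker 3: 140 + 60 = 200
  locker 4: 140 + 40 + 40 = 220
  locker 5: 30 = 30
This matches the lower bound, so 5 is optimal.

5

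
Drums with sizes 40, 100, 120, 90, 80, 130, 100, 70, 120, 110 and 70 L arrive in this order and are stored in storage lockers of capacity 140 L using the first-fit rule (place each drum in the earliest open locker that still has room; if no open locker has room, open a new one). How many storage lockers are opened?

  40 → locker 1 (new)  [load 40/140]
  100 → locker 1  [load 140/140]
  120 → locker 2 (new)  [load 120/140]
  90 → locker 3 (new)  [load 90/140]
  80 → locker 4 (new)  [load 80/140]
  130 → locker 5 (new)  [load 130/140]
  100 → locker 6 (new)  [load 100/140]
  70 → locker 7 (new)  [load 70/140]
  120 → locker 8 (new)  [load 120/140]
  110 → locker 9 (new)  [load 110/140]
  70 → locker 7  [load 140/140]
9 storage lockers opened.

9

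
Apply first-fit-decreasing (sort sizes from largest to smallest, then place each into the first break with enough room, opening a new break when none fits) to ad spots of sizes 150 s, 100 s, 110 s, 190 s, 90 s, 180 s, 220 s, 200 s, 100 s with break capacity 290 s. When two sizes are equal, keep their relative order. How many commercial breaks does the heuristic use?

Sorted descending: 220, 200, 190, 180, 150, 110, 100, 100, 90.
  220 → break 1 (new)  [load 220/290]
  200 → break 2 (new)  [load 200/290]
  190 → break 3 (new)  [load 190/290]
  180 → break 4 (new)  [load 180/290]
  150 → break 5 (new)  [load 150/290]
  110 → break 4  [load 290/290]
  100 → break 3  [load 290/290]
  100 → break 5  [load 250/290]
  90 → break 2  [load 290/290]
5 commercial breaks opened.

5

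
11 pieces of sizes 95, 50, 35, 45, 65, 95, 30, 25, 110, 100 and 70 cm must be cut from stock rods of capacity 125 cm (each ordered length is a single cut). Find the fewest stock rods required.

7

Total = 110 + 100 + 95 + 95 + 70 + 65 + 50 + 45 + 35 + 30 + 25 = 720 cm.
Lower bound: ⌈720/125⌉ = 6 stock rods.
A packing using 7 stock rods:
  stock rod 1: 110 = 110
  stock rod 2: 100 + 25 = 125
  stock rod 3: 95 + 30 = 125
  stock rod 4: 95 = 95
  stock rod 5: 70 + 50 = 120
  stock rod 6: 65 + 45 = 110
  stock rod 7: 35 = 35
No arrangement into 6 stock rods stays within capacity, so 7 is optimal.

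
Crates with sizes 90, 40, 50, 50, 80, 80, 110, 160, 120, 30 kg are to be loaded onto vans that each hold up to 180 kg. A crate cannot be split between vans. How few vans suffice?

Total = 160 + 120 + 110 + 90 + 80 + 80 + 50 + 50 + 40 + 30 = 810 kg.
Lower bound: ⌈810/180⌉ = 5 vans.
A packing using 5 vans:
  van 1: 160 = 160
  van 2: 120 + 50 = 170
  van 3: 110 + 50 = 160
  van 4: 90 + 80 = 170
  van 5: 80 + 40 + 30 = 150
This matches the lower bound, so 5 is optimal.

5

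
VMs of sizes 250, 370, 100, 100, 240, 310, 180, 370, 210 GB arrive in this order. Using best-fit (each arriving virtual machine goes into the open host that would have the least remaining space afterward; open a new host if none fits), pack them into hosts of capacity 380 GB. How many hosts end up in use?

7

  250 → host 1 (new)  [load 250/380]
  370 → host 2 (new)  [load 370/380]
  100 → host 1  [load 350/380]
  100 → host 3 (new)  [load 100/380]
  240 → host 3  [load 340/380]
  310 → host 4 (new)  [load 310/380]
  180 → host 5 (new)  [load 180/380]
  370 → host 6 (new)  [load 370/380]
  210 → host 7 (new)  [load 210/380]
7 hosts opened.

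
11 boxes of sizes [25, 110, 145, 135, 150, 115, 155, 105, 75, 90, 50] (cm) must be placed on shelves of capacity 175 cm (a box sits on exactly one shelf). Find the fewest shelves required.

Total = 155 + 150 + 145 + 135 + 115 + 110 + 105 + 90 + 75 + 50 + 25 = 1155 cm.
Lower bound: ⌈1155/175⌉ = 7 shelves.
Also, 8 boxes each exceed 175/2 cm, and no two of those can share a shelf, so at least 8 shelves are needed.
A packing using 8 shelves:
  shelf 1: 155 = 155
  shelf 2: 150 + 25 = 175
  shelf 3: 145 = 145
  shelf 4: 135 = 135
  shelf 5: 115 + 50 = 165
  shelf 6: 110 = 110
  shelf 7: 105 = 105
  shelf 8: 90 + 75 = 165
This matches the lower bound, so 8 is optimal.

8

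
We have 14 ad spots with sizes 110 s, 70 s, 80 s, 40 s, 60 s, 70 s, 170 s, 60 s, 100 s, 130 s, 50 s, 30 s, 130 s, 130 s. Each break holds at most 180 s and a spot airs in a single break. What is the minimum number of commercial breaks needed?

Total = 170 + 130 + 130 + 130 + 110 + 100 + 80 + 70 + 70 + 60 + 60 + 50 + 40 + 30 = 1230 s.
Lower bound: ⌈1230/180⌉ = 7 commercial breaks.
A packing using 8 commercial breaks:
  break 1: 170 = 170
  break 2: 130 + 50 = 180
  break 3: 130 + 40 = 170
  break 4: 130 + 30 = 160
  break 5: 110 + 70 = 180
  break 6: 100 + 80 = 180
  break 7: 70 + 60 = 130
  break 8: 60 = 60
No arrangement into 7 commercial breaks stays within capacity, so 8 is optimal.

8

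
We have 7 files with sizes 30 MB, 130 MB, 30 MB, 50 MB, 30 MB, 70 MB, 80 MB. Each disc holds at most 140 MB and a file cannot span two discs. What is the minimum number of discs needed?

4

Total = 130 + 80 + 70 + 50 + 30 + 30 + 30 = 420 MB.
Lower bound: ⌈420/140⌉ = 3 discs.
A packing using 4 discs:
  disc 1: 130 = 130
  disc 2: 80 + 50 = 130
  disc 3: 70 + 30 + 30 = 130
  disc 4: 30 = 30
No arrangement into 3 discs stays within capacity, so 4 is optimal.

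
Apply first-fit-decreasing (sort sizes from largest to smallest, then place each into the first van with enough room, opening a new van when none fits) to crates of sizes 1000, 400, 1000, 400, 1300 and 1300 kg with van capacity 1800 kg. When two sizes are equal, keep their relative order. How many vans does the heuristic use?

Sorted descending: 1300, 1300, 1000, 1000, 400, 400.
  1300 → van 1 (new)  [load 1300/1800]
  1300 → van 2 (new)  [load 1300/1800]
  1000 → van 3 (new)  [load 1000/1800]
  1000 → van 4 (new)  [load 1000/1800]
  400 → van 1  [load 1700/1800]
  400 → van 2  [load 1700/1800]
4 vans opened.

4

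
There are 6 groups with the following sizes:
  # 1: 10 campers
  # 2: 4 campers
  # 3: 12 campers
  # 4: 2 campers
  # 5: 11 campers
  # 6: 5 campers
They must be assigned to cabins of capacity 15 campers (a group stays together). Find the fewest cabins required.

Total = 12 + 11 + 10 + 5 + 4 + 2 = 44 campers.
Lower bound: ⌈44/15⌉ = 3 cabins.
A packing using 3 cabins:
  cabin 1: 12 + 2 = 14
  cabin 2: 11 + 4 = 15
  cabin 3: 10 + 5 = 15
This matches the lower bound, so 3 is optimal.

3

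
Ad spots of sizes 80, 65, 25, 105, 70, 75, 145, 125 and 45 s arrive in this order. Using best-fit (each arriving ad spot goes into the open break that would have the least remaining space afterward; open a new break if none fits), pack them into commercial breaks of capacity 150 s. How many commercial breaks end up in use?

6

  80 → break 1 (new)  [load 80/150]
  65 → break 1  [load 145/150]
  25 → break 2 (new)  [load 25/150]
  105 → break 2  [load 130/150]
  70 → break 3 (new)  [load 70/150]
  75 → break 3  [load 145/150]
  145 → break 4 (new)  [load 145/150]
  125 → break 5 (new)  [load 125/150]
  45 → break 6 (new)  [load 45/150]
6 commercial breaks opened.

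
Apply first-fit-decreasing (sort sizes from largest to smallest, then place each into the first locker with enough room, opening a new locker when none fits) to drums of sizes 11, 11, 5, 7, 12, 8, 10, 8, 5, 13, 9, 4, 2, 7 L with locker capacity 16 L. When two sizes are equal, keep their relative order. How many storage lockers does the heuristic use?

Sorted descending: 13, 12, 11, 11, 10, 9, 8, 8, 7, 7, 5, 5, 4, 2.
  13 → locker 1 (new)  [load 13/16]
  12 → locker 2 (new)  [load 12/16]
  11 → locker 3 (new)  [load 11/16]
  11 → locker 4 (new)  [load 11/16]
  10 → locker 5 (new)  [load 10/16]
  9 → locker 6 (new)  [load 9/16]
  8 → locker 7 (new)  [load 8/16]
  8 → locker 7  [load 16/16]
  7 → locker 6  [load 16/16]
  7 → locker 8 (new)  [load 7/16]
  5 → locker 3  [load 16/16]
  5 → locker 4  [load 16/16]
  4 → locker 2  [load 16/16]
  2 → locker 1  [load 15/16]
8 storage lockers opened.

8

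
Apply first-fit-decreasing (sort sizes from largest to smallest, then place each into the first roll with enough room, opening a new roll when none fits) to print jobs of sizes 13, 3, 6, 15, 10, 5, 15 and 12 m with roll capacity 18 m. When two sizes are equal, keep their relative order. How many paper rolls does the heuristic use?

5

Sorted descending: 15, 15, 13, 12, 10, 6, 5, 3.
  15 → roll 1 (new)  [load 15/18]
  15 → roll 2 (new)  [load 15/18]
  13 → roll 3 (new)  [load 13/18]
  12 → roll 4 (new)  [load 12/18]
  10 → roll 5 (new)  [load 10/18]
  6 → roll 4  [load 18/18]
  5 → roll 3  [load 18/18]
  3 → roll 1  [load 18/18]
5 paper rolls opened.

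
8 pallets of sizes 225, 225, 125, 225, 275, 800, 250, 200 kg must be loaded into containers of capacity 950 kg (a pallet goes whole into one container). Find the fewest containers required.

3

Total = 800 + 275 + 250 + 225 + 225 + 225 + 200 + 125 = 2325 kg.
Lower bound: ⌈2325/950⌉ = 3 containers.
A packing using 3 containers:
  container 1: 800 + 125 = 925
  container 2: 275 + 250 + 225 + 200 = 950
  container 3: 225 + 225 = 450
This matches the lower bound, so 3 is optimal.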